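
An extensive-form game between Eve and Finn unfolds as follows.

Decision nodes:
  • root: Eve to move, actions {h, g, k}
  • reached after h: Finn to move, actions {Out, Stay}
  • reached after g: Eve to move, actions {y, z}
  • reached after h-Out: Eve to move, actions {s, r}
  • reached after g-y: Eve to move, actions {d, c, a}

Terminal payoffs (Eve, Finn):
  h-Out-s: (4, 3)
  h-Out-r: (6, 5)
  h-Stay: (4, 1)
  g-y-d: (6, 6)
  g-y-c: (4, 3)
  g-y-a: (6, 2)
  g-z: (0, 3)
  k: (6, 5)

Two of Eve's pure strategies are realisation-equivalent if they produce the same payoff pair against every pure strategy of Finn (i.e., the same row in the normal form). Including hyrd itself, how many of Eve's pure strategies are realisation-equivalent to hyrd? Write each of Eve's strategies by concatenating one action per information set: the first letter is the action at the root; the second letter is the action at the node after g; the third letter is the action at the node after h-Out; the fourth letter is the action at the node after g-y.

Row for hyrd (columns Out, Stay): (6,5) (4,1).
Under hyrd, Eve's choice at the node after g and at the node after g-y can never be reached regardless of what Finn does, so varying those choices leaves every outcome unchanged.
Holding the reachable choices fixed and varying the unreachable ones freely already gives 2 × 3 = 6 equivalent strategies.
No other strategy reproduces this row, so those 6 are the full class: hyrd, hyrc, hyra, hzrd, hzrc, hzra.

6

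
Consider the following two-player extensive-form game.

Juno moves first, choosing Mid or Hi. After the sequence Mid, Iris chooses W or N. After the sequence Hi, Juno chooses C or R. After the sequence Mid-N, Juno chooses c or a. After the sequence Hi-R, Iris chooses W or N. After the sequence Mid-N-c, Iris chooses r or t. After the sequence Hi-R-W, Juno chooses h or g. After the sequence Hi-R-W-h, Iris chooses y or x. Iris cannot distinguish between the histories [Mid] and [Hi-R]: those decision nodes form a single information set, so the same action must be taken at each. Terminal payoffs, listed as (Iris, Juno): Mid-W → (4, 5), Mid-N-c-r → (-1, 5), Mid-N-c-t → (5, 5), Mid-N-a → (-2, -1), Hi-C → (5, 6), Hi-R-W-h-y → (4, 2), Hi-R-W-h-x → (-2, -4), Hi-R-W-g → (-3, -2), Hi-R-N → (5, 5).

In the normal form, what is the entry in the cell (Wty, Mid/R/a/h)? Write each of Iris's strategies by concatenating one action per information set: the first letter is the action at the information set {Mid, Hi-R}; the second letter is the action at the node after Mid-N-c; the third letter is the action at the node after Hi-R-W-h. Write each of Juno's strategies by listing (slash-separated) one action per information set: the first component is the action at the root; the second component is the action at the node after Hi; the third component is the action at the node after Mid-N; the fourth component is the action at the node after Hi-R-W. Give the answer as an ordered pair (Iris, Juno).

Trace the play path from the root:
  Juno plays Mid
  Iris plays W at [Mid]
→ terminal payoff (4, 5).
(Iris's choice at the node after Mid-N-c is never reached on this path, so it doesn't affect the outcome.)

(4, 5)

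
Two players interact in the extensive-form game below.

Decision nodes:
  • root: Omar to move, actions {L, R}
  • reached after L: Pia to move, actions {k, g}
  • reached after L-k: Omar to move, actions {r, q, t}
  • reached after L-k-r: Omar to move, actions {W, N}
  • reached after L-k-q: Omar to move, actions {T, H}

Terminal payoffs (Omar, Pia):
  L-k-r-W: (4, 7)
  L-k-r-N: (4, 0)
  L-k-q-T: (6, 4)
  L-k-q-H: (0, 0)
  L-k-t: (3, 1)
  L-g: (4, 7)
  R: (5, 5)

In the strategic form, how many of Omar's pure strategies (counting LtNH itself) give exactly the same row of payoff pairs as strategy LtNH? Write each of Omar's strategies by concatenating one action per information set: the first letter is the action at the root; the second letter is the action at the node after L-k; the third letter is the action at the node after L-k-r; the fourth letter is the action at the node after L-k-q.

4

Row for LtNH (columns k, g): (3,1) (4,7).
Under LtNH, Omar's choice at the node after L-k-r and at the node after L-k-q can never be reached regardless of what Pia does, so varying those choices leaves every outcome unchanged.
Holding the reachable choices fixed and varying the unreachable ones freely already gives 2 × 2 = 4 equivalent strategies.
No other strategy reproduces this row, so those 4 are the full class: LtWT, LtWH, LtNT, LtNH.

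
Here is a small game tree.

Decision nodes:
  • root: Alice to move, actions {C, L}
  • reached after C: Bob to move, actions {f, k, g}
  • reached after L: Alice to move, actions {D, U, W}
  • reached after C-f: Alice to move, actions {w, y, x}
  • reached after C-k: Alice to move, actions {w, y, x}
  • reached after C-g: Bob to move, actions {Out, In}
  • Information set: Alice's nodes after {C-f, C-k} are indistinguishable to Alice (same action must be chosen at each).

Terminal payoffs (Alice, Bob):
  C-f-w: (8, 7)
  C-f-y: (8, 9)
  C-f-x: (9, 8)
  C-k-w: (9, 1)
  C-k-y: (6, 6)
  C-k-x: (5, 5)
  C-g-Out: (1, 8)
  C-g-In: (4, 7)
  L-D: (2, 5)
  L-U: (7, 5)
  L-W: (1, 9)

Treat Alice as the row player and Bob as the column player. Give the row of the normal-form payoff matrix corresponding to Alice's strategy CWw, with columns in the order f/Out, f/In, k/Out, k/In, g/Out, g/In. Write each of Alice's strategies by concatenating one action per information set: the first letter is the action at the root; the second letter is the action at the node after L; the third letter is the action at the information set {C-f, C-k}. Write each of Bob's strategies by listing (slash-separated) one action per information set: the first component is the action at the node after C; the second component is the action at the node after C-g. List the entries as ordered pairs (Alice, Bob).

vs f/Out: Alice plays C → Bob plays f at [C] → Alice plays w at [C-f] → (8, 7)
vs f/In: Alice plays C → Bob plays f at [C] → Alice plays w at [C-f] → (8, 7)
vs k/Out: Alice plays C → Bob plays k at [C] → Alice plays w at [C-k] → (9, 1)
vs k/In: Alice plays C → Bob plays k at [C] → Alice plays w at [C-k] → (9, 1)
vs g/Out: Alice plays C → Bob plays g at [C] → Bob plays Out at [C-g] → (1, 8)
vs g/In: Alice plays C → Bob plays g at [C] → Bob plays In at [C-g] → (4, 7)

(8,7) (8,7) (9,1) (9,1) (1,8) (4,7)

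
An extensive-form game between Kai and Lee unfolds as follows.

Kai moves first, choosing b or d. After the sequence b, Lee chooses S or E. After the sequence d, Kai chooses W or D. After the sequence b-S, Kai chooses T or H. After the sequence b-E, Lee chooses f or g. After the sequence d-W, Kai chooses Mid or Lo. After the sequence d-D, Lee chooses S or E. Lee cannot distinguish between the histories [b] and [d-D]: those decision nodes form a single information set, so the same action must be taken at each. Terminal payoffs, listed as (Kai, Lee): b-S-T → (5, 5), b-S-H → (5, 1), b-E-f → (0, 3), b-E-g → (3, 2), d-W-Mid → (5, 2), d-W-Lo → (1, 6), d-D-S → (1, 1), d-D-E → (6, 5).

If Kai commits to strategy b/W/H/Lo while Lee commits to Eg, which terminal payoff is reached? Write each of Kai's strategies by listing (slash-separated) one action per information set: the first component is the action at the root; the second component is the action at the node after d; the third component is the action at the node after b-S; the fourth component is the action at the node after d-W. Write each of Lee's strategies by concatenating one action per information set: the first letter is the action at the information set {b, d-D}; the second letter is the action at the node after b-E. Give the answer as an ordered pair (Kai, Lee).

Trace the play path from the root:
  Kai plays b
  Lee plays E at [b]
  Lee plays g at [b-E]
→ terminal payoff (3, 2).
(Kai's choice at the node after d is never reached on this path, so it doesn't affect the outcome.)

(3, 2)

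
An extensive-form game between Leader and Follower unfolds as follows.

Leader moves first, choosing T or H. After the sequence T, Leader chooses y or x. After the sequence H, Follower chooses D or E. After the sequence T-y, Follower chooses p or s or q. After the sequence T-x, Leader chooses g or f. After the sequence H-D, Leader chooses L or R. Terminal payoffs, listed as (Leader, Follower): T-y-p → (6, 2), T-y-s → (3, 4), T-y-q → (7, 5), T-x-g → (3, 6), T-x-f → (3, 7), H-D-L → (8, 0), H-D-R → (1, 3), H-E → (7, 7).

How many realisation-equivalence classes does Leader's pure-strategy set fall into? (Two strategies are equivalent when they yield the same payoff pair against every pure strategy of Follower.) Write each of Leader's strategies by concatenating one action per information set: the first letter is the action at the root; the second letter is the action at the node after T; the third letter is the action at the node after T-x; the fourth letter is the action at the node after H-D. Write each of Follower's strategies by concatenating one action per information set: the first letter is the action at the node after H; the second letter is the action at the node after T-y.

Leader has 16 pure strategies: TygL, TygR, TyfL, TyfR, TxgL, TxgR, TxfL, TxfR, HygL, HygR, HyfL, HyfR, HxgL, HxgR, HxfL, HxfR. Columns: Dp, Ds, Dq, Ep, Es, Eq.
{TygL, TygR, TyfL, TyfR} → row (6,2) (3,4) (7,5) (6,2) (3,4) (7,5)
{TxgL, TxgR} → row (3,6) (3,6) (3,6) (3,6) (3,6) (3,6)
{TxfL, TxfR} → row (3,7) (3,7) (3,7) (3,7) (3,7) (3,7)
{HygL, HyfL, HxgL, HxfL} → row (8,0) (8,0) (8,0) (7,7) (7,7) (7,7)
{HygR, HyfR, HxgR, HxfR} → row (1,3) (1,3) (1,3) (7,7) (7,7) (7,7)
That's 5 distinct rows out of 16 strategies.

5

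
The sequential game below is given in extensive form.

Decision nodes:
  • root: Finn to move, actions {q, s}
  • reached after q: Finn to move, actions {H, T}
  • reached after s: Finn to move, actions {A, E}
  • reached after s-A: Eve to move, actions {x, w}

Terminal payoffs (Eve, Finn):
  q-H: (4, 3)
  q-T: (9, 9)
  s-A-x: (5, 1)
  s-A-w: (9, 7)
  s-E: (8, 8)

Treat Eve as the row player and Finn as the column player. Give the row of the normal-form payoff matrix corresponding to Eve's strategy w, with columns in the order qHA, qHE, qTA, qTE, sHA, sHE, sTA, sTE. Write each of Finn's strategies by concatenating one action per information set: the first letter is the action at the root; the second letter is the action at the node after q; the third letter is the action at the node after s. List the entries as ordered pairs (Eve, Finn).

(4,3) (4,3) (9,9) (9,9) (9,7) (8,8) (9,7) (8,8)

vs qHA: Finn plays q → Finn plays H at [q] → (4, 3)
vs qHE: Finn plays q → Finn plays H at [q] → (4, 3)
vs qTA: Finn plays q → Finn plays T at [q] → (9, 9)
vs qTE: Finn plays q → Finn plays T at [q] → (9, 9)
vs sHA: Finn plays s → Finn plays A at [s] → Eve plays w at [s-A] → (9, 7)
vs sHE: Finn plays s → Finn plays E at [s] → (8, 8)
vs sTA: Finn plays s → Finn plays A at [s] → Eve plays w at [s-A] → (9, 7)
vs sTE: Finn plays s → Finn plays E at [s] → (8, 8)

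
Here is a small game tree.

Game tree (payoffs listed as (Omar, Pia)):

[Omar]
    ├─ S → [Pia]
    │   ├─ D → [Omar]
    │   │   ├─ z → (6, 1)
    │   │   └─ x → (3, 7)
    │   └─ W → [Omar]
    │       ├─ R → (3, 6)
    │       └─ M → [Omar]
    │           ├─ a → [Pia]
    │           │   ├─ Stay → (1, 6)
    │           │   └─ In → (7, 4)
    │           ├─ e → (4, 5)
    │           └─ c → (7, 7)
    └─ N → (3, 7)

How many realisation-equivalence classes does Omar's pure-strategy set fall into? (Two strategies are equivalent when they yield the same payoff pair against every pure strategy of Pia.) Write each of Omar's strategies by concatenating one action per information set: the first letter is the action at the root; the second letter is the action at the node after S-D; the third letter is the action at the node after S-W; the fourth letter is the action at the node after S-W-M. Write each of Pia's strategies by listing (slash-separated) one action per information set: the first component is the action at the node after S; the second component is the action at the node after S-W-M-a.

9

Omar has 24 pure strategies: SzRa, SzRe, SzRc, SzMa, SzMe, SzMc, SxRa, SxRe, SxRc, SxMa, SxMe, SxMc, NzRa, NzRe, NzRc, NzMa, NzMe, NzMc, NxRa, NxRe, NxRc, NxMa, NxMe, NxMc. Columns: D/Stay, D/In, W/Stay, W/In.
{SzRa, SzRe, SzRc} → row (6,1) (6,1) (3,6) (3,6)
{SzMa} → row (6,1) (6,1) (1,6) (7,4)
{SzMe} → row (6,1) (6,1) (4,5) (4,5)
{SzMc} → row (6,1) (6,1) (7,7) (7,7)
{SxRa, SxRe, SxRc} → row (3,7) (3,7) (3,6) (3,6)
{SxMa} → row (3,7) (3,7) (1,6) (7,4)
{SxMe} → row (3,7) (3,7) (4,5) (4,5)
{SxMc} → row (3,7) (3,7) (7,7) (7,7)
{NzRa, NzRe, NzRc, NzMa, NzMe, NzMc, NxRa, NxRe, NxRc, NxMa, NxMe, NxMc} → row (3,7) (3,7) (3,7) (3,7)
That's 9 distinct rows out of 24 strategies.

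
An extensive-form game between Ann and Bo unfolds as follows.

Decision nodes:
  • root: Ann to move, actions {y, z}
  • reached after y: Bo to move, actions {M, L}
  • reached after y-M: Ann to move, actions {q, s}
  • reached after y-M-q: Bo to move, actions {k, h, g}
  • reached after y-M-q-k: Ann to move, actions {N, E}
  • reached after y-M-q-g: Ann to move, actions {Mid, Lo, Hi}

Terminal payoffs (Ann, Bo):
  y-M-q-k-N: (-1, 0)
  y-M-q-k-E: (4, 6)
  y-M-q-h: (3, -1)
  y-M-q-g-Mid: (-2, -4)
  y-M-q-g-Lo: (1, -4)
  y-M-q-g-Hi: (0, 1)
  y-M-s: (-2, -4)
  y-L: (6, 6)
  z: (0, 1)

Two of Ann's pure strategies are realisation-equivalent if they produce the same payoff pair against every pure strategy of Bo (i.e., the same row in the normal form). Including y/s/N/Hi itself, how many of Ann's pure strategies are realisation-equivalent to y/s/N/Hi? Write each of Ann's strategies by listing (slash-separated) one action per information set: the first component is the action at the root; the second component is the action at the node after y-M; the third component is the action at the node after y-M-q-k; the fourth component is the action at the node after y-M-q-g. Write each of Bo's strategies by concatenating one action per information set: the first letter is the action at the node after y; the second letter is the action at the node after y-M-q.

6

Row for y/s/N/Hi (columns Mk, Mh, Mg, Lk, Lh, Lg): (-2,-4) (-2,-4) (-2,-4) (6,6) (6,6) (6,6).
Under y/s/N/Hi, Ann's choice at the node after y-M-q-k and at the node after y-M-q-g can never be reached regardless of what Bo does, so varying those choices leaves every outcome unchanged.
Holding the reachable choices fixed and varying the unreachable ones freely already gives 2 × 3 = 6 equivalent strategies.
No other strategy reproduces this row, so those 6 are the full class: y/s/N/Mid, y/s/N/Lo, y/s/N/Hi, y/s/E/Mid, y/s/E/Lo, y/s/E/Hi.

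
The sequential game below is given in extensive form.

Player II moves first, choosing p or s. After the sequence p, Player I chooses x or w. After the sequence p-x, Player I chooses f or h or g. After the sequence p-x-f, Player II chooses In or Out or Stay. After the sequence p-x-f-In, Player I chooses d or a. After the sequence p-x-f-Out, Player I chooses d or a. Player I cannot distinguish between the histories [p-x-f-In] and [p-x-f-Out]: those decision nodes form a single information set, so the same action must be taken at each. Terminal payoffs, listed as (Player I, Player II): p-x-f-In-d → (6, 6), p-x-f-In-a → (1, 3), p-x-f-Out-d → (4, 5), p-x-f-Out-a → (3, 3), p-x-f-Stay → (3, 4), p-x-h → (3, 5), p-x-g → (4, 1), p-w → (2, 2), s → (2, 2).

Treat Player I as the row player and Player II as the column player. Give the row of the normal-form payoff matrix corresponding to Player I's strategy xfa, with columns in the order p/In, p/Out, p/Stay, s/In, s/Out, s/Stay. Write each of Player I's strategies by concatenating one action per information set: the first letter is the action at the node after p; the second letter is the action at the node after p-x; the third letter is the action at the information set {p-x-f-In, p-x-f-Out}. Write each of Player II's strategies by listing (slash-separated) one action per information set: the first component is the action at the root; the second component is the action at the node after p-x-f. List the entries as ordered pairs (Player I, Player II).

(1,3) (3,3) (3,4) (2,2) (2,2) (2,2)

vs p/In: Player II plays p → Player I plays x at [p] → Player I plays f at [p-x] → Player II plays In at [p-x-f] → Player I plays a at [p-x-f-In] → (1, 3)
vs p/Out: Player II plays p → Player I plays x at [p] → Player I plays f at [p-x] → Player II plays Out at [p-x-f] → Player I plays a at [p-x-f-Out] → (3, 3)
vs p/Stay: Player II plays p → Player I plays x at [p] → Player I plays f at [p-x] → Player II plays Stay at [p-x-f] → (3, 4)
vs s/In: Player II plays s → (2, 2)
vs s/Out: Player II plays s → (2, 2)
vs s/Stay: Player II plays s → (2, 2)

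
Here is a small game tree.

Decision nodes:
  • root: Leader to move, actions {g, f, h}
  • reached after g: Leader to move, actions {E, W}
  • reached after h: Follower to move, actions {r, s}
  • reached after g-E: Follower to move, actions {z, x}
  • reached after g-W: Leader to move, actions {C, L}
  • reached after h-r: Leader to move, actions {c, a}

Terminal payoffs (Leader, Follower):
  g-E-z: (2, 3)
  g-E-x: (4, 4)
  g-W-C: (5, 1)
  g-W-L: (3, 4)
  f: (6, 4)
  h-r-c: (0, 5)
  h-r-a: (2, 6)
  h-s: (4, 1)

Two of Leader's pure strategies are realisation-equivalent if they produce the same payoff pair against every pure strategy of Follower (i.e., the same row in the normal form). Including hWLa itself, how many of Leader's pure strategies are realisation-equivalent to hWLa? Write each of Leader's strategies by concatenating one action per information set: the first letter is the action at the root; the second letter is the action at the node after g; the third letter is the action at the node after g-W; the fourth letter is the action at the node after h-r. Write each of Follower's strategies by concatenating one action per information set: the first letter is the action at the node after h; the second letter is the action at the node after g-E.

Row for hWLa (columns rz, rx, sz, sx): (2,6) (2,6) (4,1) (4,1).
Under hWLa, Leader's choice at the node after g and at the node after g-W can never be reached regardless of what Follower does, so varying those choices leaves every outcome unchanged.
Holding the reachable choices fixed and varying the unreachable ones freely already gives 2 × 2 = 4 equivalent strategies.
No other strategy reproduces this row, so those 4 are the full class: hECa, hELa, hWCa, hWLa.

4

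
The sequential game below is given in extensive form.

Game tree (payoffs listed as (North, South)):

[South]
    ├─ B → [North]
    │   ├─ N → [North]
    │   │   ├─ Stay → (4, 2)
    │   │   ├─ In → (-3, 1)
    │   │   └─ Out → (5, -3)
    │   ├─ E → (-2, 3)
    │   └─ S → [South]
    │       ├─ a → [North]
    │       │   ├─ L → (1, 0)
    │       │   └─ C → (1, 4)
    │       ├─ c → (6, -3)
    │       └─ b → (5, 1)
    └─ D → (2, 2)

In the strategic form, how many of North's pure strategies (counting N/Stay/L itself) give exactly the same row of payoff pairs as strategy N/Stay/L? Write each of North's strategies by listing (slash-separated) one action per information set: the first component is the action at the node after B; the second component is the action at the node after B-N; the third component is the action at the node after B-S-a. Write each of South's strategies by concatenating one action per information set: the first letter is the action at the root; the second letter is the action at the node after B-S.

2

Row for N/Stay/L (columns Ba, Bc, Bb, Da, Dc, Db): (4,2) (4,2) (4,2) (2,2) (2,2) (2,2).
Under N/Stay/L, North's choice at the node after B-S-a can never be reached regardless of what South does, so varying those choices leaves every outcome unchanged.
Holding the reachable choices fixed and varying the unreachable one freely already gives 2 equivalent strategies.
No other strategy reproduces this row, so those 2 are the full class: N/Stay/L, N/Stay/C.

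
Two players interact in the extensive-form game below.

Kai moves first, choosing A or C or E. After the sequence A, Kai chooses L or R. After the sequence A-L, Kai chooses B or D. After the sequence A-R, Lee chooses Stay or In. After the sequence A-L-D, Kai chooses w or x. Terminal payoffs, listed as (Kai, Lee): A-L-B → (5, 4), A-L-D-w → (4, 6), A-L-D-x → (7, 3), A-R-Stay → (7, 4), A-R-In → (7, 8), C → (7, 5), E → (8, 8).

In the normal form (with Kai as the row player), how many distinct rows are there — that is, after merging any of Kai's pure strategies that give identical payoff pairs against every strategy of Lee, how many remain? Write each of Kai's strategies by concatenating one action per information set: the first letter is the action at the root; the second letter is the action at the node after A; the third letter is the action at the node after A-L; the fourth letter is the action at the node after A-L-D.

6

Kai has 24 pure strategies: ALBw, ALBx, ALDw, ALDx, ARBw, ARBx, ARDw, ARDx, CLBw, CLBx, CLDw, CLDx, CRBw, CRBx, CRDw, CRDx, ELBw, ELBx, ELDw, ELDx, ERBw, ERBx, ERDw, ERDx. Columns: Stay, In.
{ALBw, ALBx} → row (5,4) (5,4)
{ALDw} → row (4,6) (4,6)
{ALDx} → row (7,3) (7,3)
{ARBw, ARBx, ARDw, ARDx} → row (7,4) (7,8)
{CLBw, CLBx, CLDw, CLDx, CRBw, CRBx, CRDw, CRDx} → row (7,5) (7,5)
{ELBw, ELBx, ELDw, ELDx, ERBw, ERBx, ERDw, ERDx} → row (8,8) (8,8)
That's 6 distinct rows out of 24 strategies.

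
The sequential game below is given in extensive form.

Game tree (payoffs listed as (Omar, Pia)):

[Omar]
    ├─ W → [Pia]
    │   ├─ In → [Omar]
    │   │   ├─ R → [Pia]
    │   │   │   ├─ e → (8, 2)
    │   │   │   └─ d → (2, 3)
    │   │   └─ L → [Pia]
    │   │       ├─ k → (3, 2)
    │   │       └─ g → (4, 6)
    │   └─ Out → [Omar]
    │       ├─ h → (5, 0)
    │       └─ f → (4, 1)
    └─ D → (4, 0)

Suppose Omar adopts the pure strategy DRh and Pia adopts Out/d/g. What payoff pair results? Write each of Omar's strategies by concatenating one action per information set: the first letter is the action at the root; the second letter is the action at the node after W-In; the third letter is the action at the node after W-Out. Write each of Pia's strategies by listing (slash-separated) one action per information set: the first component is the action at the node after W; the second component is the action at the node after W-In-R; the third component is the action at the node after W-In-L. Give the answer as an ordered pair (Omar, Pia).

(4, 0)

Trace the play path from the root:
  Omar plays D
→ terminal payoff (4, 0).
(Omar's choice at the node after W-In is never reached on this path, so it doesn't affect the outcome.)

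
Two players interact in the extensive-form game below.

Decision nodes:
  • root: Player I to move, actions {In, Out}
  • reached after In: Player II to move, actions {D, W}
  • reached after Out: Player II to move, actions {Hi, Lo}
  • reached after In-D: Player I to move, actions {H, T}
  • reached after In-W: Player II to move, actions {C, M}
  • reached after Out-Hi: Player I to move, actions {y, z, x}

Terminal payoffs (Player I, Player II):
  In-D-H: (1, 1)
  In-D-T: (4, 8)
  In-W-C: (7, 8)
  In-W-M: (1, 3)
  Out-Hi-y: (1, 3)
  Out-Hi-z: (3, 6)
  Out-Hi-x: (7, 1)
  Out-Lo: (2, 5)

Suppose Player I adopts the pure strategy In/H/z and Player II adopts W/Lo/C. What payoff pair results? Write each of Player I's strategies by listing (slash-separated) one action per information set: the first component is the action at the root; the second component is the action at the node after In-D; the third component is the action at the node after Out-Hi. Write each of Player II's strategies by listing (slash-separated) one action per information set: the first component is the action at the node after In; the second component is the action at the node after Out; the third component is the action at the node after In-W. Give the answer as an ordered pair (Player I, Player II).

Trace the play path from the root:
  Player I plays In
  Player II plays W at [In]
  Player II plays C at [In-W]
→ terminal payoff (7, 8).
(Player I's choice at the node after In-D is never reached on this path, so it doesn't affect the outcome.)

(7, 8)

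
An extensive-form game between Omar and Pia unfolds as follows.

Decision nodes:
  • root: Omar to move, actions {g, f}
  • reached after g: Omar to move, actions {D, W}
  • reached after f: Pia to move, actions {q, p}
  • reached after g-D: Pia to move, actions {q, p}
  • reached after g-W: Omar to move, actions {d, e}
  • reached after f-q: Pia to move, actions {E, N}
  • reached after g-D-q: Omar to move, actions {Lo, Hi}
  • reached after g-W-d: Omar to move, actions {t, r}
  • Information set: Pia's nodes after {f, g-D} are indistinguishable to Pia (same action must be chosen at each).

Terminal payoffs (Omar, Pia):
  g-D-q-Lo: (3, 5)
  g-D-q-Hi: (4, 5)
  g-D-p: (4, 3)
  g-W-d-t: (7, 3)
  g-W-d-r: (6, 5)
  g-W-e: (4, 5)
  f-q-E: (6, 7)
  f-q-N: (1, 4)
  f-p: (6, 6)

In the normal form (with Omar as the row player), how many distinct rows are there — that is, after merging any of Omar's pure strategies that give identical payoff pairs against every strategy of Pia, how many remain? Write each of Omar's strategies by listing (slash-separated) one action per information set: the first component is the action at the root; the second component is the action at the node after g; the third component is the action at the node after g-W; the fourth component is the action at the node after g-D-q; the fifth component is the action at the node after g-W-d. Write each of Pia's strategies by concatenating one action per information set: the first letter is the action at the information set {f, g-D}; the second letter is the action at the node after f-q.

Omar has 32 pure strategies: g/D/d/Lo/t, g/D/d/Lo/r, g/D/d/Hi/t, g/D/d/Hi/r, g/D/e/Lo/t, g/D/e/Lo/r, g/D/e/Hi/t, g/D/e/Hi/r, g/W/d/Lo/t, g/W/d/Lo/r, g/W/d/Hi/t, g/W/d/Hi/r, g/W/e/Lo/t, g/W/e/Lo/r, g/W/e/Hi/t, g/W/e/Hi/r, f/D/d/Lo/t, f/D/d/Lo/r, f/D/d/Hi/t, f/D/d/Hi/r, f/D/e/Lo/t, f/D/e/Lo/r, f/D/e/Hi/t, f/D/e/Hi/r, f/W/d/Lo/t, f/W/d/Lo/r, f/W/d/Hi/t, f/W/d/Hi/r, f/W/e/Lo/t, f/W/e/Lo/r, f/W/e/Hi/t, f/W/e/Hi/r. Columns: qE, qN, pE, pN.
{g/D/d/Lo/t, g/D/d/Lo/r, g/D/e/Lo/t, g/D/e/Lo/r} → row (3,5) (3,5) (4,3) (4,3)
{g/D/d/Hi/t, g/D/d/Hi/r, g/D/e/Hi/t, g/D/e/Hi/r} → row (4,5) (4,5) (4,3) (4,3)
{g/W/d/Lo/t, g/W/d/Hi/t} → row (7,3) (7,3) (7,3) (7,3)
{g/W/d/Lo/r, g/W/d/Hi/r} → row (6,5) (6,5) (6,5) (6,5)
{g/W/e/Lo/t, g/W/e/Lo/r, g/W/e/Hi/t, g/W/e/Hi/r} → row (4,5) (4,5) (4,5) (4,5)
{f/D/d/Lo/t, f/D/d/Lo/r, f/D/d/Hi/t, f/D/d/Hi/r, f/D/e/Lo/t, f/D/e/Lo/r, f/D/e/Hi/t, f/D/e/Hi/r, f/W/d/Lo/t, f/W/d/Lo/r, f/W/d/Hi/t, f/W/d/Hi/r, f/W/e/Lo/t, f/W/e/Lo/r, f/W/e/Hi/t, f/W/e/Hi/r} → row (6,7) (1,4) (6,6) (6,6)
That's 6 distinct rows out of 32 strategies.

6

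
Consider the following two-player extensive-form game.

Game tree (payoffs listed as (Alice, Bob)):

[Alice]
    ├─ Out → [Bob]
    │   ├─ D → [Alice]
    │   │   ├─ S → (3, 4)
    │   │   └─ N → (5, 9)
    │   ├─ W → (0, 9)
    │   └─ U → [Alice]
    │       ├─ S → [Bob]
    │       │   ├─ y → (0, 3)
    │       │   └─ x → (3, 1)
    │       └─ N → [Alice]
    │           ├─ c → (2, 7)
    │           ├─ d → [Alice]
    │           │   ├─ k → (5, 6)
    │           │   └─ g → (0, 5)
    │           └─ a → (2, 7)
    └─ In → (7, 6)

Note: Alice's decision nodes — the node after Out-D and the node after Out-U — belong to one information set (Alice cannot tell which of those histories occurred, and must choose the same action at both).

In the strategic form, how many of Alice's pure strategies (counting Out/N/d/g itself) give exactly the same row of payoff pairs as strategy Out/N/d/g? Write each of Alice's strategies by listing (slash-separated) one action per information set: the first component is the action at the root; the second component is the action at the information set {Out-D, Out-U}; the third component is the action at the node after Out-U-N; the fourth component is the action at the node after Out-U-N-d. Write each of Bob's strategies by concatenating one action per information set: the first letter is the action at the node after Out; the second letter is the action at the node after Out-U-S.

1

Row for Out/N/d/g (columns Dy, Dx, Wy, Wx, Uy, Ux): (5,9) (5,9) (0,9) (0,9) (0,5) (0,5).
Every one of Alice's information sets is on the play path for some reply by Bob when Alice follows Out/N/d/g.
Changing the action at any of them therefore changes at least one column, so only Out/N/d/g itself gives this row.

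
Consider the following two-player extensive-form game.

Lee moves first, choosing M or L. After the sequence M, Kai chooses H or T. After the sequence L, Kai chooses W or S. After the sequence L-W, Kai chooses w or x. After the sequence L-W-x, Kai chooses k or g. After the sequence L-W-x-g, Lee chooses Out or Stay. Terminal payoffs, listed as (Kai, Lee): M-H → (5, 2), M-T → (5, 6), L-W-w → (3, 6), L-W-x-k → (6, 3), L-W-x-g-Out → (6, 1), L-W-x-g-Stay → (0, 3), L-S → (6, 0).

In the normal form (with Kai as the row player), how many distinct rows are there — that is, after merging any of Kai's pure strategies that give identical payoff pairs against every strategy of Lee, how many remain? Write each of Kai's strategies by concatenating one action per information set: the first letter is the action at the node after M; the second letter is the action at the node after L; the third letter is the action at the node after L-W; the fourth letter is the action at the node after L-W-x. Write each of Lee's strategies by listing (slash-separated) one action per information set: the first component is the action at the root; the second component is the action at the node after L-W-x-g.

8

Kai has 16 pure strategies: HWwk, HWwg, HWxk, HWxg, HSwk, HSwg, HSxk, HSxg, TWwk, TWwg, TWxk, TWxg, TSwk, TSwg, TSxk, TSxg. Columns: M/Out, M/Stay, L/Out, L/Stay.
{HWwk, HWwg} → row (5,2) (5,2) (3,6) (3,6)
{HWxk} → row (5,2) (5,2) (6,3) (6,3)
{HWxg} → row (5,2) (5,2) (6,1) (0,3)
{HSwk, HSwg, HSxk, HSxg} → row (5,2) (5,2) (6,0) (6,0)
{TWwk, TWwg} → row (5,6) (5,6) (3,6) (3,6)
{TWxk} → row (5,6) (5,6) (6,3) (6,3)
{TWxg} → row (5,6) (5,6) (6,1) (0,3)
{TSwk, TSwg, TSxk, TSxg} → row (5,6) (5,6) (6,0) (6,0)
That's 8 distinct rows out of 16 strategies.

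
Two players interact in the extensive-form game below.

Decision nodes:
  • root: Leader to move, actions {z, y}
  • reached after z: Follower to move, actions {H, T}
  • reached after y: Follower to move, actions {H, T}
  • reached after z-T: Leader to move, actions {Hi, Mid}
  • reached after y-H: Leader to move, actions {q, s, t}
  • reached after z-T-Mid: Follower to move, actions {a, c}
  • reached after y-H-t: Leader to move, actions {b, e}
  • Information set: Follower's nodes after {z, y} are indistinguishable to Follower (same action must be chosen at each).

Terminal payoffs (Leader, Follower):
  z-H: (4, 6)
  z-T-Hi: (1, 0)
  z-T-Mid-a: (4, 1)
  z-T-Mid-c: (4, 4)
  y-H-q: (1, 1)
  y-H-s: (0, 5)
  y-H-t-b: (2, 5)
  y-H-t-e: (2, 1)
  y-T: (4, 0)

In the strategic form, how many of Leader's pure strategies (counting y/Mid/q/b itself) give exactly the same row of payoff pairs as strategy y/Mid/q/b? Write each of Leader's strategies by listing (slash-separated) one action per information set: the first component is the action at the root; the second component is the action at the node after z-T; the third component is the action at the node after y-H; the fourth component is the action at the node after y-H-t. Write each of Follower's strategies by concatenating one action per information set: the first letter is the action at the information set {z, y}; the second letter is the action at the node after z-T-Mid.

Row for y/Mid/q/b (columns Ha, Hc, Ta, Tc): (1,1) (1,1) (4,0) (4,0).
Under y/Mid/q/b, Leader's choice at the node after z-T and at the node after y-H-t can never be reached regardless of what Follower does, so varying those choices leaves every outcome unchanged.
Holding the reachable choices fixed and varying the unreachable ones freely already gives 2 × 2 = 4 equivalent strategies.
No other strategy reproduces this row, so those 4 are the full class: y/Hi/q/b, y/Hi/q/e, y/Mid/q/b, y/Mid/q/e.

4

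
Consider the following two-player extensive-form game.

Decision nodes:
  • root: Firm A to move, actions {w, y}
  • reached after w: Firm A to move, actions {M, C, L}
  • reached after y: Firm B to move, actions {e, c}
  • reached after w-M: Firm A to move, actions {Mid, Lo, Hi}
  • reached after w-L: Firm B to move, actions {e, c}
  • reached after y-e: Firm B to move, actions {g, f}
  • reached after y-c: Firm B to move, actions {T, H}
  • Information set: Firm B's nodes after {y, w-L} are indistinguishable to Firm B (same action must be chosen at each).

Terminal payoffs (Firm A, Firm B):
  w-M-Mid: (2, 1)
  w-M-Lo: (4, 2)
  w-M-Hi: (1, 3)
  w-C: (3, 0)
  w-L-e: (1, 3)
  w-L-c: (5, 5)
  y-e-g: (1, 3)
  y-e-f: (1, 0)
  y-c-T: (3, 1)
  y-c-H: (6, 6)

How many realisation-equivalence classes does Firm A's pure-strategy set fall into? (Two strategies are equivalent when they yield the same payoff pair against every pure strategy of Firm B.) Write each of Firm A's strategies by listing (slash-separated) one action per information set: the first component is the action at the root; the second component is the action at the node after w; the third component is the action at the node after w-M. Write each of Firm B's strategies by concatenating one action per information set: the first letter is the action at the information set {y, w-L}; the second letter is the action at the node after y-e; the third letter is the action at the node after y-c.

6

Firm A has 18 pure strategies: w/M/Mid, w/M/Lo, w/M/Hi, w/C/Mid, w/C/Lo, w/C/Hi, w/L/Mid, w/L/Lo, w/L/Hi, y/M/Mid, y/M/Lo, y/M/Hi, y/C/Mid, y/C/Lo, y/C/Hi, y/L/Mid, y/L/Lo, y/L/Hi. Columns: egT, egH, efT, efH, cgT, cgH, cfT, cfH.
{w/M/Mid} → row (2,1) (2,1) (2,1) (2,1) (2,1) (2,1) (2,1) (2,1)
{w/M/Lo} → row (4,2) (4,2) (4,2) (4,2) (4,2) (4,2) (4,2) (4,2)
{w/M/Hi} → row (1,3) (1,3) (1,3) (1,3) (1,3) (1,3) (1,3) (1,3)
{w/C/Mid, w/C/Lo, w/C/Hi} → row (3,0) (3,0) (3,0) (3,0) (3,0) (3,0) (3,0) (3,0)
{w/L/Mid, w/L/Lo, w/L/Hi} → row (1,3) (1,3) (1,3) (1,3) (5,5) (5,5) (5,5) (5,5)
{y/M/Mid, y/M/Lo, y/M/Hi, y/C/Mid, y/C/Lo, y/C/Hi, y/L/Mid, y/L/Lo, y/L/Hi} → row (1,3) (1,3) (1,0) (1,0) (3,1) (6,6) (3,1) (6,6)
That's 6 distinct rows out of 18 strategies.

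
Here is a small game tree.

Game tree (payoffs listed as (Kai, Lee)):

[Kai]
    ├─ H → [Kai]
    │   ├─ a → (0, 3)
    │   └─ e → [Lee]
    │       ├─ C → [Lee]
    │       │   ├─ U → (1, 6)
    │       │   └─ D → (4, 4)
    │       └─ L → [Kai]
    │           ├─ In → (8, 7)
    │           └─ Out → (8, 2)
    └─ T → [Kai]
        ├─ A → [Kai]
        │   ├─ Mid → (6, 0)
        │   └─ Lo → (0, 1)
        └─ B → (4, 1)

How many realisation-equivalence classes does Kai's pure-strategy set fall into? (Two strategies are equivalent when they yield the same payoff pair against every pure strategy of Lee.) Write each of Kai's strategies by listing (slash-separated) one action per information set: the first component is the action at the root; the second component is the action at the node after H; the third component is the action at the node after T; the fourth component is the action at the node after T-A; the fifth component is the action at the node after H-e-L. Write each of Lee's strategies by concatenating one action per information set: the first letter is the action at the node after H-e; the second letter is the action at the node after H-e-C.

Kai has 32 pure strategies: H/a/A/Mid/In, H/a/A/Mid/Out, H/a/A/Lo/In, H/a/A/Lo/Out, H/a/B/Mid/In, H/a/B/Mid/Out, H/a/B/Lo/In, H/a/B/Lo/Out, H/e/A/Mid/In, H/e/A/Mid/Out, H/e/A/Lo/In, H/e/A/Lo/Out, H/e/B/Mid/In, H/e/B/Mid/Out, H/e/B/Lo/In, H/e/B/Lo/Out, T/a/A/Mid/In, T/a/A/Mid/Out, T/a/A/Lo/In, T/a/A/Lo/Out, T/a/B/Mid/In, T/a/B/Mid/Out, T/a/B/Lo/In, T/a/B/Lo/Out, T/e/A/Mid/In, T/e/A/Mid/Out, T/e/A/Lo/In, T/e/A/Lo/Out, T/e/B/Mid/In, T/e/B/Mid/Out, T/e/B/Lo/In, T/e/B/Lo/Out. Columns: CU, CD, LU, LD.
{H/a/A/Mid/In, H/a/A/Mid/Out, H/a/A/Lo/In, H/a/A/Lo/Out, H/a/B/Mid/In, H/a/B/Mid/Out, H/a/B/Lo/In, H/a/B/Lo/Out} → row (0,3) (0,3) (0,3) (0,3)
{H/e/A/Mid/In, H/e/A/Lo/In, H/e/B/Mid/In, H/e/B/Lo/In} → row (1,6) (4,4) (8,7) (8,7)
{H/e/A/Mid/Out, H/e/A/Lo/Out, H/e/B/Mid/Out, H/e/B/Lo/Out} → row (1,6) (4,4) (8,2) (8,2)
{T/a/A/Mid/In, T/a/A/Mid/Out, T/e/A/Mid/In, T/e/A/Mid/Out} → row (6,0) (6,0) (6,0) (6,0)
{T/a/A/Lo/In, T/a/A/Lo/Out, T/e/A/Lo/In, T/e/A/Lo/Out} → row (0,1) (0,1) (0,1) (0,1)
{T/a/B/Mid/In, T/a/B/Mid/Out, T/a/B/Lo/In, T/a/B/Lo/Out, T/e/B/Mid/In, T/e/B/Mid/Out, T/e/B/Lo/In, T/e/B/Lo/Out} → row (4,1) (4,1) (4,1) (4,1)
That's 6 distinct rows out of 32 strategies.

6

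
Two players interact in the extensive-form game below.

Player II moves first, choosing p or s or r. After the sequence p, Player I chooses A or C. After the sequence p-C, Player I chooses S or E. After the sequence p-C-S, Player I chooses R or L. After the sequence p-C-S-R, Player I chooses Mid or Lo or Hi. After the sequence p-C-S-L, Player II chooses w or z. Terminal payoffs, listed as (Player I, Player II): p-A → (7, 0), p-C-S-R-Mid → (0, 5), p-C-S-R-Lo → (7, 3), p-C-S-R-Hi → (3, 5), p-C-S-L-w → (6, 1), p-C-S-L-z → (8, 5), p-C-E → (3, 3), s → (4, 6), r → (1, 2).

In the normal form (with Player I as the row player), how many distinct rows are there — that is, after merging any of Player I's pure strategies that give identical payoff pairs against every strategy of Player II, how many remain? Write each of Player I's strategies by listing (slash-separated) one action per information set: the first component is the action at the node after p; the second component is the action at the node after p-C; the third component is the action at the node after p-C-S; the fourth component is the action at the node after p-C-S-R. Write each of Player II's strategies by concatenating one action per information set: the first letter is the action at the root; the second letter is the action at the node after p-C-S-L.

6

Player I has 24 pure strategies: A/S/R/Mid, A/S/R/Lo, A/S/R/Hi, A/S/L/Mid, A/S/L/Lo, A/S/L/Hi, A/E/R/Mid, A/E/R/Lo, A/E/R/Hi, A/E/L/Mid, A/E/L/Lo, A/E/L/Hi, C/S/R/Mid, C/S/R/Lo, C/S/R/Hi, C/S/L/Mid, C/S/L/Lo, C/S/L/Hi, C/E/R/Mid, C/E/R/Lo, C/E/R/Hi, C/E/L/Mid, C/E/L/Lo, C/E/L/Hi. Columns: pw, pz, sw, sz, rw, rz.
{A/S/R/Mid, A/S/R/Lo, A/S/R/Hi, A/S/L/Mid, A/S/L/Lo, A/S/L/Hi, A/E/R/Mid, A/E/R/Lo, A/E/R/Hi, A/E/L/Mid, A/E/L/Lo, A/E/L/Hi} → row (7,0) (7,0) (4,6) (4,6) (1,2) (1,2)
{C/S/R/Mid} → row (0,5) (0,5) (4,6) (4,6) (1,2) (1,2)
{C/S/R/Lo} → row (7,3) (7,3) (4,6) (4,6) (1,2) (1,2)
{C/S/R/Hi} → row (3,5) (3,5) (4,6) (4,6) (1,2) (1,2)
{C/S/L/Mid, C/S/L/Lo, C/S/L/Hi} → row (6,1) (8,5) (4,6) (4,6) (1,2) (1,2)
{C/E/R/Mid, C/E/R/Lo, C/E/R/Hi, C/E/L/Mid, C/E/L/Lo, C/E/L/Hi} → row (3,3) (3,3) (4,6) (4,6) (1,2) (1,2)
That's 6 distinct rows out of 24 strategies.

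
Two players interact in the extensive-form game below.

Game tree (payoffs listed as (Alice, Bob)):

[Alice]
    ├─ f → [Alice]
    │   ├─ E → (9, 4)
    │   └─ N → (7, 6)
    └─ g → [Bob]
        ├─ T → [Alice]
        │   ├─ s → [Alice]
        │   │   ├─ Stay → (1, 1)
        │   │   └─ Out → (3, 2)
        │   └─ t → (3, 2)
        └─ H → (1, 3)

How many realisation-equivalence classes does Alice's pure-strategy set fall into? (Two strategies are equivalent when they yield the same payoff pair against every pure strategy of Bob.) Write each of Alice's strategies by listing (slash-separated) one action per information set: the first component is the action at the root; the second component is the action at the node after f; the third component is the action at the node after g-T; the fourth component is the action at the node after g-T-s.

4

Alice has 16 pure strategies: f/E/s/Stay, f/E/s/Out, f/E/t/Stay, f/E/t/Out, f/N/s/Stay, f/N/s/Out, f/N/t/Stay, f/N/t/Out, g/E/s/Stay, g/E/s/Out, g/E/t/Stay, g/E/t/Out, g/N/s/Stay, g/N/s/Out, g/N/t/Stay, g/N/t/Out. Columns: T, H.
{f/E/s/Stay, f/E/s/Out, f/E/t/Stay, f/E/t/Out} → row (9,4) (9,4)
{f/N/s/Stay, f/N/s/Out, f/N/t/Stay, f/N/t/Out} → row (7,6) (7,6)
{g/E/s/Stay, g/N/s/Stay} → row (1,1) (1,3)
{g/E/s/Out, g/E/t/Stay, g/E/t/Out, g/N/s/Out, g/N/t/Stay, g/N/t/Out} → row (3,2) (1,3)
That's 4 distinct rows out of 16 strategies.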